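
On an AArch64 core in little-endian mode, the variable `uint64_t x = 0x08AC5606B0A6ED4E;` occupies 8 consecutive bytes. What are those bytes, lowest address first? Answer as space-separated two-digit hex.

4E ED A6 B0 06 56 AC 08

Split into bytes (most-significant first): 08 AC 56 06 B0 A6 ED 4E.
Little-endian: lowest address holds the least-significant byte.
So at ascending addresses the bytes are 4E ED A6 B0 06 56 AC 08.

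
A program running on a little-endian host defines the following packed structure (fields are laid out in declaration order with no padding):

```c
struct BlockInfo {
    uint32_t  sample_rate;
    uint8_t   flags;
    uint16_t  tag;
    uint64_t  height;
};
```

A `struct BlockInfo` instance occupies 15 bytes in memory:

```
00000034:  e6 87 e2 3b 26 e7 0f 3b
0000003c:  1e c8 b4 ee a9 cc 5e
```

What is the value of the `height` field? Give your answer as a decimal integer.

`height` follows `sample_rate` (4 B), `flags` (1 B), `tag` (2 B), so it starts at offset 4 + 1 + 2 = 7 and occupies 8 bytes.
Bytes at offsets 7..14: 3B 1E C8 B4 EE A9 CC 5E.
Little-endian: lowest address holds the least-significant byte.
Reassemble most-significant byte first: 5E CC A9 EE B4 C8 1E 3B → 0x5ECCA9EEB4C81E3B.
0x5ECCA9EEB4C81E3B = 6831021577514524219.

6831021577514524219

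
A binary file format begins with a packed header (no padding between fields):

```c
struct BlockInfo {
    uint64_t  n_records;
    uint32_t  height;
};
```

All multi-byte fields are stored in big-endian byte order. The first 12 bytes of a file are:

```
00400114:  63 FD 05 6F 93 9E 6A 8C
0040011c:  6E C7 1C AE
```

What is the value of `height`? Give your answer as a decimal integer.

`height` follows `n_records` (8 bytes), so it starts at byte offset 8 and occupies 4 bytes.
Bytes at offsets 8..11: 6E C7 1C AE.
In big-endian order the high byte comes first in memory.
The bytes are already most-significant first: 0x6EC71CAE.
0x6EC71CAE = 1858542766.

1858542766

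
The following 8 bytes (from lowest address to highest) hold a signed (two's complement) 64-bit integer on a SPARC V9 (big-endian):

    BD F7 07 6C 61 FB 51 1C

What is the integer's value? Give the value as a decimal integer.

-4758326319211917028

Big-endian stores the most-significant byte at the lowest address.
The bytes are already most-significant first: 0xBDF7076C61FB511C.
Top bit is set, so as a signed 64-bit value this is 0xBDF7076C61FB511C − 2^64 = -4758326319211917028.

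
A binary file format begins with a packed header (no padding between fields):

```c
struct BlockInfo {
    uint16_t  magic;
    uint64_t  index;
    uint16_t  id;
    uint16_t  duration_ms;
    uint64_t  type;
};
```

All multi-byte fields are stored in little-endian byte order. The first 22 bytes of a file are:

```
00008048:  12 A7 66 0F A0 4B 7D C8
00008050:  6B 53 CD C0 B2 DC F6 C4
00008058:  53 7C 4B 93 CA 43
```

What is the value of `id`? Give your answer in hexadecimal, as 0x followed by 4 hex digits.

`id` follows `magic` (2 B), `index` (8 B), so it starts at offset 2 + 8 = 10 and occupies 2 bytes.
Bytes at offsets 10..11: CD C0.
In little-endian order the low byte comes first in memory.
Reassemble most-significant byte first: C0 CD → 0xC0CD.

0xC0CD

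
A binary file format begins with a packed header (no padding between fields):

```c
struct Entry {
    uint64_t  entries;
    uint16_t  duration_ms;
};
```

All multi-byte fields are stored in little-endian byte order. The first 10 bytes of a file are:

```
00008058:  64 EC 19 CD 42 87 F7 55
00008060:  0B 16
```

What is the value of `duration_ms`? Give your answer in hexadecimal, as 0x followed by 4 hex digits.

0x160B

`duration_ms` follows `entries` (8 bytes), so it starts at byte offset 8 and occupies 2 bytes.
Bytes at offsets 8..9: 0B 16.
Little-endian stores the least-significant byte at the lowest address.
Reassemble most-significant byte first: 16 0B → 0x160B.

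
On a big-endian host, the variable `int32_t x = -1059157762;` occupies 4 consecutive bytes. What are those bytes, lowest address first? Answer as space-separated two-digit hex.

C0 DE 88 FE

Two's complement of -1059157762 in 32 bits: 1059157762 = 0x3F217702; invert → 0xC0DE88FD; add 1 → 0xC0DE88FE.
Split into bytes (most-significant first): C0 DE 88 FE.
Big-endian stores the most-significant byte at the lowest address.
So the memory order matches the most-significant-first order: C0 DE 88 FE.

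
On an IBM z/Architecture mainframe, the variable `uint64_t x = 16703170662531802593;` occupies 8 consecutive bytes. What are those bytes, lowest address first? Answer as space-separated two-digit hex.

16703170662531802593 in hexadecimal, padded to 64 bits, is 0xE7CD95386AEF25E1.
Split into bytes (most-significant first): E7 CD 95 38 6A EF 25 E1.
Big-endian: lowest address holds the most-significant byte.
So the memory order matches the most-significant-first order: E7 CD 95 38 6A EF 25 E1.

E7 CD 95 38 6A EF 25 E1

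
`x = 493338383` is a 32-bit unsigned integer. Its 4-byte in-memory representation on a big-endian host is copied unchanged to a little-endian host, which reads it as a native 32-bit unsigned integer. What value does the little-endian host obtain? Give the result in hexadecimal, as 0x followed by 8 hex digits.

493338383 in 32-bit hexadecimal is 0x1D67BF0F.
Stored big-endian, the bytes at ascending addresses are 1D 67 BF 0F.
Read back as little-endian, the first byte is least significant, giving 0x0FBF671D.

0x0FBF671D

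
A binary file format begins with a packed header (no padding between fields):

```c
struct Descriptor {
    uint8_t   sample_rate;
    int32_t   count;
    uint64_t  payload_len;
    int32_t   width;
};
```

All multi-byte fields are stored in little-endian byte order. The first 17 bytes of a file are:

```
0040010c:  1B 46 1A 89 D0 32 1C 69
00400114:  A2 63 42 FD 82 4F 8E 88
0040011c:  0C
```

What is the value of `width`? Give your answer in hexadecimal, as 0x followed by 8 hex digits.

0x0C888E4F

`width` follows `sample_rate` (1 B), `count` (4 B), `payload_len` (8 B), so it starts at offset 1 + 4 + 8 = 13 and occupies 4 bytes.
Bytes at offsets 13..16: 4F 8E 88 0C.
Little-endian stores the least-significant byte at the lowest address.
Reassemble most-significant byte first: 0C 88 8E 4F → 0x0C888E4F.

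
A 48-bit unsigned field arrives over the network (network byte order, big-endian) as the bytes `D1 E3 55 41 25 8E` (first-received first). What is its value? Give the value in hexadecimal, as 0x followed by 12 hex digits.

Big-endian: lowest address holds the most-significant byte.
The bytes are already most-significant first: 0xD1E35541258E.

0xD1E35541258E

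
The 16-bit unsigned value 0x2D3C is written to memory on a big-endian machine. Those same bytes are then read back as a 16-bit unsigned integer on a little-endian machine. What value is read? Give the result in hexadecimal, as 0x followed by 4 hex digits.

Stored big-endian, the bytes at ascending addresses are 2D 3C.
Read back as little-endian, the first byte is least significant, giving 0x3C2D.

0x3C2D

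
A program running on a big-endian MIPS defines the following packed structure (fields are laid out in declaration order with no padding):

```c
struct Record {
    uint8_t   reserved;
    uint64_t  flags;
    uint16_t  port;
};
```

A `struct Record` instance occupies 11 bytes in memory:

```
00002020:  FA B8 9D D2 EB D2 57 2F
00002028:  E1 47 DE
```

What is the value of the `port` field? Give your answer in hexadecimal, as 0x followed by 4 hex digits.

`port` follows `reserved` (1 B), `flags` (8 B), so it starts at offset 1 + 8 = 9 and occupies 2 bytes.
Bytes at offsets 9..10: 47 DE.
Big-endian: lowest address holds the most-significant byte.
The bytes are already most-significant first: 0x47DE.

0x47DE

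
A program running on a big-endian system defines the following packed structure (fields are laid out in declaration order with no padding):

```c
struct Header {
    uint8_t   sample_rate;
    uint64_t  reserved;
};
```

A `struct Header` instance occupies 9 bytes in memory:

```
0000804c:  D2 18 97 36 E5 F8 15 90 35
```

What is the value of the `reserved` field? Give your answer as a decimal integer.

`reserved` follows `sample_rate` (1 byte), so it starts at byte offset 1 and occupies 8 bytes.
Bytes at offsets 1..8: 18 97 36 E5 F8 15 90 35.
Big-endian: lowest address holds the most-significant byte.
The bytes are already most-significant first: 0x189736E5F8159035.
0x189736E5F8159035 = 1771945339731152949.

1771945339731152949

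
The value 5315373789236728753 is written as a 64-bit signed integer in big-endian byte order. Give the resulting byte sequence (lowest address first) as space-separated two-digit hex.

5315373789236728753 in hexadecimal, padded to 64 bits, is 0x49C4004C9BE093B1.
Split into bytes (most-significant first): 49 C4 00 4C 9B E0 93 B1.
Big-endian: lowest address holds the most-significant byte.
So the memory order matches the most-significant-first order: 49 C4 00 4C 9B E0 93 B1.

49 C4 00 4C 9B E0 93 B1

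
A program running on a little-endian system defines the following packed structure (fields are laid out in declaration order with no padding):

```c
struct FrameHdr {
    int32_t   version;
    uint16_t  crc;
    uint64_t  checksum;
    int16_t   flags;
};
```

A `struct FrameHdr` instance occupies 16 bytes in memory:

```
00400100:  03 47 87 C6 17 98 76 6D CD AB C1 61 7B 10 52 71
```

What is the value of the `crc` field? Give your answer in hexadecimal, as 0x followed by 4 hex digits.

0x9817

`crc` follows `version` (4 bytes), so it starts at byte offset 4 and occupies 2 bytes.
Bytes at offsets 4..5: 17 98.
Little-endian: lowest address holds the least-significant byte.
Reassemble most-significant byte first: 98 17 → 0x9817.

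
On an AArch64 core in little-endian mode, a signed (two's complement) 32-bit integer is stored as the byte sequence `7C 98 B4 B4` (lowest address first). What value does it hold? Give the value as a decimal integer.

Little-endian stores the least-significant byte at the lowest address.
Reassemble most-significant byte first: B4 B4 98 7C → 0xB4B4987C.
Top bit is set, so as a signed 32-bit value this is 0xB4B4987C − 2^32 = -1263232900.

-1263232900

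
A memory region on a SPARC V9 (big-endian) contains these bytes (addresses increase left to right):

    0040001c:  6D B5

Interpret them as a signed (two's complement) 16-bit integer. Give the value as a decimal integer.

28085

Big-endian stores the most-significant byte at the lowest address.
The bytes are already most-significant first: 0x6DB5.
0x6DB5 = 28085.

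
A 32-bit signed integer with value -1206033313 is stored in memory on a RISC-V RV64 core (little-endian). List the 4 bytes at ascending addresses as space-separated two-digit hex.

Two's complement of -1206033313 in 32 bits: 1206033313 = 0x47E29BA1; invert → 0xB81D645E; add 1 → 0xB81D645F.
Split into bytes (most-significant first): B8 1D 64 5F.
Little-endian: lowest address holds the least-significant byte.
So at ascending addresses the bytes are 5F 64 1D B8.

5F 64 1D B8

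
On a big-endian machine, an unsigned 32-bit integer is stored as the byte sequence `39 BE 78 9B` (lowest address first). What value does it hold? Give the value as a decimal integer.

968784027

In big-endian order the high byte comes first in memory.
The bytes are already most-significant first: 0x39BE789B.
0x39BE789B = 968784027.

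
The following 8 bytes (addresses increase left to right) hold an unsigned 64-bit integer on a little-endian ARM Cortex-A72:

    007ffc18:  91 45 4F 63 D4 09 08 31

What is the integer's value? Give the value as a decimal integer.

3533084715476010385

In little-endian order the low byte comes first in memory.
Reassemble most-significant byte first: 31 08 09 D4 63 4F 45 91 → 0x310809D4634F4591.
0x310809D4634F4591 = 3533084715476010385.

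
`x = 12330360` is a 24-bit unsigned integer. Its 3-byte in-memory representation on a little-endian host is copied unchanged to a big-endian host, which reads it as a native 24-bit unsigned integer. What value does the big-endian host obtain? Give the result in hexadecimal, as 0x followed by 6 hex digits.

12330360 in 24-bit hexadecimal is 0xBC2578.
Stored little-endian, the bytes at ascending addresses are 78 25 BC.
Read back as big-endian, the last byte is least significant, giving 0x7825BC.

0x7825BC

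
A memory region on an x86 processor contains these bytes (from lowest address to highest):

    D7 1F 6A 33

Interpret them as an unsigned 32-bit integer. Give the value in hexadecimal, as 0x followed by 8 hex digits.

In little-endian order the low byte comes first in memory.
Reassemble most-significant byte first: 33 6A 1F D7 → 0x336A1FD7.

0x336A1FD7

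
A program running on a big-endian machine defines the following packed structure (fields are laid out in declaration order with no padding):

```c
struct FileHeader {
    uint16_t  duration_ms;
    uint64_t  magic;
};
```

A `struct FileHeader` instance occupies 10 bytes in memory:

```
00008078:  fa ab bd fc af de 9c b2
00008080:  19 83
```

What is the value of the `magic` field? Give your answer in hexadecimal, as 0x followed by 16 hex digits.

`magic` follows `duration_ms` (2 bytes), so it starts at byte offset 2 and occupies 8 bytes.
Bytes at offsets 2..9: BD FC AF DE 9C B2 19 83.
Big-endian stores the most-significant byte at the lowest address.
The bytes are already most-significant first: 0xBDFCAFDE9CB21983.

0xBDFCAFDE9CB21983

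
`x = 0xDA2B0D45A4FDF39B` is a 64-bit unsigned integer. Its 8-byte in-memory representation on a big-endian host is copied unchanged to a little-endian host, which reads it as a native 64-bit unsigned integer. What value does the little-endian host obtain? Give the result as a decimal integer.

Stored big-endian, the bytes at ascending addresses are DA 2B 0D 45 A4 FD F3 9B.
Read back as little-endian, the first byte is least significant, giving 0x9BF3FDA4450D2BDA.
0x9BF3FDA4450D2BDA = 11237604377194474458.

11237604377194474458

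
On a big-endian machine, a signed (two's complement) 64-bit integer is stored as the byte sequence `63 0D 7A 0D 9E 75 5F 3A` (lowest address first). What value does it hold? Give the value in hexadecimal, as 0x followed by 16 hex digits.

Big-endian: lowest address holds the most-significant byte.
The bytes are already most-significant first: 0x630D7A0D9E755F3A.

0x630D7A0D9E755F3A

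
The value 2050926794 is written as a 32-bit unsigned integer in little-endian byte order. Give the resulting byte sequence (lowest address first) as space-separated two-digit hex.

CA A8 3E 7A

2050926794 in hexadecimal, padded to 32 bits, is 0x7A3EA8CA.
Split into bytes (most-significant first): 7A 3E A8 CA.
Little-endian stores the least-significant byte at the lowest address.
So at ascending addresses the bytes are CA A8 3E 7A.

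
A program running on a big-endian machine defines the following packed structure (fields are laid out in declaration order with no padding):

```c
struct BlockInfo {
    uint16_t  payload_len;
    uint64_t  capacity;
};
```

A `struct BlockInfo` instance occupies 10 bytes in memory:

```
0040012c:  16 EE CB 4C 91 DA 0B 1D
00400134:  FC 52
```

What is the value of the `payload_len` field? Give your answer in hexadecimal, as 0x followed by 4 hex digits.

`payload_len` is the first field, at byte offset 0, occupying 2 bytes.
Bytes at offsets 0..1: 16 EE.
Big-endian stores the most-significant byte at the lowest address.
The bytes are already most-significant first: 0x16EE.

0x16EE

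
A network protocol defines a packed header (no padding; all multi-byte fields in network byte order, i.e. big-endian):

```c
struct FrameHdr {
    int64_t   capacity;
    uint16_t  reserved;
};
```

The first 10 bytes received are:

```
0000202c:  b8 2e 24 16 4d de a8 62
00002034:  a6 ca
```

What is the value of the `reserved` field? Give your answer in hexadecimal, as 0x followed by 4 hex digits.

0xA6CA

`reserved` follows `capacity` (8 bytes), so it starts at byte offset 8 and occupies 2 bytes.
Bytes at offsets 8..9: A6 CA.
Big-endian stores the most-significant byte at the lowest address.
The bytes are already most-significant first: 0xA6CA.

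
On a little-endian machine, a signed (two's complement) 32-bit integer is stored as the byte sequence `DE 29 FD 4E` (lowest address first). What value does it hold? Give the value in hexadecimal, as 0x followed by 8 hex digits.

0x4EFD29DE

Little-endian stores the least-significant byte at the lowest address.
Reassemble most-significant byte first: 4E FD 29 DE → 0x4EFD29DE.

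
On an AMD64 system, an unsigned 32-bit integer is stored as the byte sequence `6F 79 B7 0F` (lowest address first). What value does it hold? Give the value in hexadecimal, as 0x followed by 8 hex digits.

0x0FB7796F

Little-endian stores the least-significant byte at the lowest address.
Reassemble most-significant byte first: 0F B7 79 6F → 0x0FB7796F.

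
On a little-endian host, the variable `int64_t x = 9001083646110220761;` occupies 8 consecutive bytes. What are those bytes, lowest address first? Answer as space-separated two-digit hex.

D9 41 FA E7 E2 45 EA 7C

9001083646110220761 in hexadecimal, padded to 64 bits, is 0x7CEA45E2E7FA41D9.
Split into bytes (most-significant first): 7C EA 45 E2 E7 FA 41 D9.
Little-endian stores the least-significant byte at the lowest address.
So at ascending addresses the bytes are D9 41 FA E7 E2 45 EA 7C.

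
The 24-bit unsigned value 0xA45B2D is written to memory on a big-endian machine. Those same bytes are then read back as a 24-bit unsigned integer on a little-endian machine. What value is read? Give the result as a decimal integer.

Stored big-endian, the bytes at ascending addresses are A4 5B 2D.
Read back as little-endian, the first byte is least significant, giving 0x2D5BA4.
0x2D5BA4 = 2972580.

2972580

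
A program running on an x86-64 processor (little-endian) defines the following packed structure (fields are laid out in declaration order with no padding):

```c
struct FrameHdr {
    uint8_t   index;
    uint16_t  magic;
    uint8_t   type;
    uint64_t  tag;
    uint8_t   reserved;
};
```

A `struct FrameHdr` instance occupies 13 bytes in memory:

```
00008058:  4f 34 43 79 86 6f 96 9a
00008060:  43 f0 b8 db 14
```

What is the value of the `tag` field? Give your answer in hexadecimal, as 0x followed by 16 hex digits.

0xDBB8F0439A966F86

`tag` follows `index` (1 B), `magic` (2 B), `type` (1 B), so it starts at offset 1 + 2 + 1 = 4 and occupies 8 bytes.
Bytes at offsets 4..11: 86 6F 96 9A 43 F0 B8 DB.
Little-endian stores the least-significant byte at the lowest address.
Reassemble most-significant byte first: DB B8 F0 43 9A 96 6F 86 → 0xDBB8F0439A966F86.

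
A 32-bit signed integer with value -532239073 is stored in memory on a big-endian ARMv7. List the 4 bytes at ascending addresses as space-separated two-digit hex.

Two's complement of -532239073 in 32 bits: 532239073 = 0x1FB952E1; invert → 0xE046AD1E; add 1 → 0xE046AD1F.
Split into bytes (most-significant first): E0 46 AD 1F.
Big-endian: lowest address holds the most-significant byte.
So the memory order matches the most-significant-first order: E0 46 AD 1F.

E0 46 AD 1F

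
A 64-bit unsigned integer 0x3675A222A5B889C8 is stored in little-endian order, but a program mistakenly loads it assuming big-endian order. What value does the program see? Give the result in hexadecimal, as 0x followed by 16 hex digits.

Stored little-endian, the bytes at ascending addresses are C8 89 B8 A5 22 A2 75 36.
Read back as big-endian, the last byte is least significant, giving 0xC889B8A522A27536.

0xC889B8A522A27536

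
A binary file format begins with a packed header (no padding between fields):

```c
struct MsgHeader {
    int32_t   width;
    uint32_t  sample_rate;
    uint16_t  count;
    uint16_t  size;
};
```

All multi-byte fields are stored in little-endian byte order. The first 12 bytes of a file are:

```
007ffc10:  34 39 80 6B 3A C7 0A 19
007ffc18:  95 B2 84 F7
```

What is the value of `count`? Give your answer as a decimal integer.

45717

`count` follows `width` (4 B), `sample_rate` (4 B), so it starts at offset 4 + 4 = 8 and occupies 2 bytes.
Bytes at offsets 8..9: 95 B2.
Little-endian stores the least-significant byte at the lowest address.
Reassemble most-significant byte first: B2 95 → 0xB295.
0xB295 = 45717.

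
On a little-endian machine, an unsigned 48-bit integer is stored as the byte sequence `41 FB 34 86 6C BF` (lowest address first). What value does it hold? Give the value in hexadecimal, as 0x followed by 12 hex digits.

0xBF6C8634FB41

Little-endian: lowest address holds the least-significant byte.
Reassemble most-significant byte first: BF 6C 86 34 FB 41 → 0xBF6C8634FB41.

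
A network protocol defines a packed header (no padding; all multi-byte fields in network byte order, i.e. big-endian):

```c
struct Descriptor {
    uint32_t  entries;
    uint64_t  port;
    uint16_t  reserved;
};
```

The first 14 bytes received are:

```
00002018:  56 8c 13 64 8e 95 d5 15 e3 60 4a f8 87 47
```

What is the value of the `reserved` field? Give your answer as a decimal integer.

34631

`reserved` follows `entries` (4 B), `port` (8 B), so it starts at offset 4 + 8 = 12 and occupies 2 bytes.
Bytes at offsets 12..13: 87 47.
Big-endian stores the most-significant byte at the lowest address.
The bytes are already most-significant first: 0x8747.
0x8747 = 34631.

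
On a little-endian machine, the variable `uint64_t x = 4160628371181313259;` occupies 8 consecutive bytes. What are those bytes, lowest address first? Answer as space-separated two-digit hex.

EB 9C AC AA 75 85 BD 39

4160628371181313259 in hexadecimal, padded to 64 bits, is 0x39BD8575AAAC9CEB.
Split into bytes (most-significant first): 39 BD 85 75 AA AC 9C EB.
Little-endian stores the least-significant byte at the lowest address.
So at ascending addresses the bytes are EB 9C AC AA 75 85 BD 39.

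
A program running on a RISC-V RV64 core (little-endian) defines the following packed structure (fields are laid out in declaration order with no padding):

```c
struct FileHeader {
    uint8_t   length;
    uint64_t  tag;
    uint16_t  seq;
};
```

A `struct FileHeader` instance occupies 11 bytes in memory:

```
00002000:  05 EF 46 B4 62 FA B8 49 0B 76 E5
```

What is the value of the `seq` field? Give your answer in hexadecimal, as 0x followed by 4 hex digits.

0xE576

`seq` follows `length` (1 B), `tag` (8 B), so it starts at offset 1 + 8 = 9 and occupies 2 bytes.
Bytes at offsets 9..10: 76 E5.
Little-endian: lowest address holds the least-significant byte.
Reassemble most-significant byte first: E5 76 → 0xE576.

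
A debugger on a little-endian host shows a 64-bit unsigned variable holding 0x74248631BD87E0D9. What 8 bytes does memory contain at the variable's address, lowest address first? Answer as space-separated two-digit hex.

D9 E0 87 BD 31 86 24 74

Split into bytes (most-significant first): 74 24 86 31 BD 87 E0 D9.
In little-endian order the low byte comes first in memory.
So at ascending addresses the bytes are D9 E0 87 BD 31 86 24 74.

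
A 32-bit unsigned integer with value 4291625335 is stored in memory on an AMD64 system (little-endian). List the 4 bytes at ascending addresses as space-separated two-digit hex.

4291625335 in hexadecimal, padded to 32 bits, is 0xFFCD0177.
Split into bytes (most-significant first): FF CD 01 77.
Little-endian stores the least-significant byte at the lowest address.
So at ascending addresses the bytes are 77 01 CD FF.

77 01 CD FF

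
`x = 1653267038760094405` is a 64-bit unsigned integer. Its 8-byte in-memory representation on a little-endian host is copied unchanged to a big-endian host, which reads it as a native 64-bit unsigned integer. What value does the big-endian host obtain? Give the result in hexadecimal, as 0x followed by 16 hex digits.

0xC54A28C49C95F116

1653267038760094405 in 64-bit hexadecimal is 0x16F1959CC4284AC5.
Stored little-endian, the bytes at ascending addresses are C5 4A 28 C4 9C 95 F1 16.
Read back as big-endian, the last byte is least significant, giving 0xC54A28C49C95F116.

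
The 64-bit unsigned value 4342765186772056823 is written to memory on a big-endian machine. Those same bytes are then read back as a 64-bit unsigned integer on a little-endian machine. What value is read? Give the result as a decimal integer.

4342765186772056823 in 64-bit hexadecimal is 0x3C4499EDAC7B3AF7.
Stored big-endian, the bytes at ascending addresses are 3C 44 99 ED AC 7B 3A F7.
Read back as little-endian, the first byte is least significant, giving 0xF73A7BACED99443C.
0xF73A7BACED99443C = 17814687258668254268.

17814687258668254268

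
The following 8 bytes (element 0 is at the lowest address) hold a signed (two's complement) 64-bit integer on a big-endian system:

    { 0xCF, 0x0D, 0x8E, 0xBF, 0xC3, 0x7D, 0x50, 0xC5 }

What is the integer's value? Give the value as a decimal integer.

-3527005978891562811

Big-endian: lowest address holds the most-significant byte.
The bytes are already most-significant first: 0xCF0D8EBFC37D50C5.
Top bit is set, so as a signed 64-bit value this is 0xCF0D8EBFC37D50C5 − 2^64 = -3527005978891562811.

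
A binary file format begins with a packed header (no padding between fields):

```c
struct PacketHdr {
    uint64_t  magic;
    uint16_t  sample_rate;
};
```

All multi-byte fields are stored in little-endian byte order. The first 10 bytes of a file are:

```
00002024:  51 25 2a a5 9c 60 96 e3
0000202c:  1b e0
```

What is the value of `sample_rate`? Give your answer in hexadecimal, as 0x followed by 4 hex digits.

0xE01B

`sample_rate` follows `magic` (8 bytes), so it starts at byte offset 8 and occupies 2 bytes.
Bytes at offsets 8..9: 1B E0.
In little-endian order the low byte comes first in memory.
Reassemble most-significant byte first: E0 1B → 0xE01B.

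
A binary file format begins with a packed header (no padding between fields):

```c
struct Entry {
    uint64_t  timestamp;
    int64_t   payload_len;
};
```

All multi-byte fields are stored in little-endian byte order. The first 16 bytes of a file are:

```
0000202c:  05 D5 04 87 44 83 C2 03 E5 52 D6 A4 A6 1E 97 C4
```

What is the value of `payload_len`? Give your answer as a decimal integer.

-4280919219713453339

`payload_len` follows `timestamp` (8 bytes), so it starts at byte offset 8 and occupies 8 bytes.
Bytes at offsets 8..15: E5 52 D6 A4 A6 1E 97 C4.
In little-endian order the low byte comes first in memory.
Reassemble most-significant byte first: C4 97 1E A6 A4 D6 52 E5 → 0xC4971EA6A4D652E5.
Top bit is set, so as a signed 64-bit value this is 0xC4971EA6A4D652E5 − 2^64 = -4280919219713453339.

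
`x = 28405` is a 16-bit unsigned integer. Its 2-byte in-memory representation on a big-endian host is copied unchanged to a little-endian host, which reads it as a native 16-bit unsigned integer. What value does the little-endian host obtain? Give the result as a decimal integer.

28405 in 16-bit hexadecimal is 0x6EF5.
Stored big-endian, the bytes at ascending addresses are 6E F5.
Read back as little-endian, the first byte is least significant, giving 0xF56E.
0xF56E = 62830.

62830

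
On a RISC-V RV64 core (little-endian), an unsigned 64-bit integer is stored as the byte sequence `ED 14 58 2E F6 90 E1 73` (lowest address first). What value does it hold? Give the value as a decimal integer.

Little-endian: lowest address holds the least-significant byte.
Reassemble most-significant byte first: 73 E1 90 F6 2E 58 14 ED → 0x73E190F62E5814ED.
0x73E190F62E5814ED = 8350114571135489261.

8350114571135489261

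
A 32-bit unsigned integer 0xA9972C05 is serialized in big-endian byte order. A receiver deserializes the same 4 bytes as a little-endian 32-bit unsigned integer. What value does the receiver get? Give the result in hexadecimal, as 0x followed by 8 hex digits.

0x052C97A9

Stored big-endian, the bytes at ascending addresses are A9 97 2C 05.
Read back as little-endian, the first byte is least significant, giving 0x052C97A9.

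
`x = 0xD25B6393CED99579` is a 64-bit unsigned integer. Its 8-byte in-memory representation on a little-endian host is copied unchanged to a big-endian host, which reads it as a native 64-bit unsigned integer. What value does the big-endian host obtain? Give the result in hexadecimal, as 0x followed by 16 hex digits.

0x7995D9CE93635BD2

Stored little-endian, the bytes at ascending addresses are 79 95 D9 CE 93 63 5B D2.
Read back as big-endian, the last byte is least significant, giving 0x7995D9CE93635BD2.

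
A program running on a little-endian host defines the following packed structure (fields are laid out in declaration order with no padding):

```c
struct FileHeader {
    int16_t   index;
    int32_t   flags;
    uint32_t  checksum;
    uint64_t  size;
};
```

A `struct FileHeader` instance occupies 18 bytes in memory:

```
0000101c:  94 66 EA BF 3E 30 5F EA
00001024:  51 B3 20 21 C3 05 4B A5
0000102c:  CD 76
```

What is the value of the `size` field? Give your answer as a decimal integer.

8560680208338985248

`size` follows `index` (2 B), `flags` (4 B), `checksum` (4 B), so it starts at offset 2 + 4 + 4 = 10 and occupies 8 bytes.
Bytes at offsets 10..17: 20 21 C3 05 4B A5 CD 76.
Little-endian: lowest address holds the least-significant byte.
Reassemble most-significant byte first: 76 CD A5 4B 05 C3 21 20 → 0x76CDA54B05C32120.
0x76CDA54B05C32120 = 8560680208338985248.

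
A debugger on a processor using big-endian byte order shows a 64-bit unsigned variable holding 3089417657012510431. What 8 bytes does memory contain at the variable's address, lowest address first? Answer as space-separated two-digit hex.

2A DF D0 FD 99 0C DE DF

3089417657012510431 in hexadecimal, padded to 64 bits, is 0x2ADFD0FD990CDEDF.
Split into bytes (most-significant first): 2A DF D0 FD 99 0C DE DF.
In big-endian order the high byte comes first in memory.
So the memory order matches the most-significant-first order: 2A DF D0 FD 99 0C DE DF.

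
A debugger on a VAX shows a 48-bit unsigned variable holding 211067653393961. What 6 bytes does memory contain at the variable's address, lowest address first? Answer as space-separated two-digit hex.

29 0E 81 04 F7 BF

211067653393961 in hexadecimal, padded to 48 bits, is 0xBFF704810E29.
Split into bytes (most-significant first): BF F7 04 81 0E 29.
Little-endian stores the least-significant byte at the lowest address.
So at ascending addresses the bytes are 29 0E 81 04 F7 BF.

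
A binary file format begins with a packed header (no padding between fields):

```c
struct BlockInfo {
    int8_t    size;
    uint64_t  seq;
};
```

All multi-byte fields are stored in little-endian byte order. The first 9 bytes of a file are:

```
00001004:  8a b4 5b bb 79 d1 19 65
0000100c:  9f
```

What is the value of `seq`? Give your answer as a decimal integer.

11485614812159499188

`seq` follows `size` (1 byte), so it starts at byte offset 1 and occupies 8 bytes.
Bytes at offsets 1..8: B4 5B BB 79 D1 19 65 9F.
Little-endian: lowest address holds the least-significant byte.
Reassemble most-significant byte first: 9F 65 19 D1 79 BB 5B B4 → 0x9F6519D179BB5BB4.
0x9F6519D179BB5BB4 = 11485614812159499188.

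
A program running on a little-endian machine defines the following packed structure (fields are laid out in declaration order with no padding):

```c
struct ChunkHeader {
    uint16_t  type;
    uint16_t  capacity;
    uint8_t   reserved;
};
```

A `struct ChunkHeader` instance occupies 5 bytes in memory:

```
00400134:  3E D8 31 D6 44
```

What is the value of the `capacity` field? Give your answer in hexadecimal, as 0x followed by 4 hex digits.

`capacity` follows `type` (2 bytes), so it starts at byte offset 2 and occupies 2 bytes.
Bytes at offsets 2..3: 31 D6.
Little-endian: lowest address holds the least-significant byte.
Reassemble most-significant byte first: D6 31 → 0xD631.

0xD631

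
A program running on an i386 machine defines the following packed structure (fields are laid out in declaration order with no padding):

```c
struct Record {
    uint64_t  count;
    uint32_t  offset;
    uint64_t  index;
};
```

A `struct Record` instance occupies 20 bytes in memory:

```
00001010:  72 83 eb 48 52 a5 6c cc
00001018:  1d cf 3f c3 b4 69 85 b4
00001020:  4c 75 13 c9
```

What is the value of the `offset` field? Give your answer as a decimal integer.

`offset` follows `count` (8 bytes), so it starts at byte offset 8 and occupies 4 bytes.
Bytes at offsets 8..11: 1D CF 3F C3.
Little-endian: lowest address holds the least-significant byte.
Reassemble most-significant byte first: C3 3F CF 1D → 0xC33FCF1D.
0xC33FCF1D = 3275738909.

3275738909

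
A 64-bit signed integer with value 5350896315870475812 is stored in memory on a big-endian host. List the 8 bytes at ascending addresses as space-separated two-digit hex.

5350896315870475812 in hexadecimal, padded to 64 bits, is 0x4A4233D95967F624.
Split into bytes (most-significant first): 4A 42 33 D9 59 67 F6 24.
Big-endian: lowest address holds the most-significant byte.
So the memory order matches the most-significant-first order: 4A 42 33 D9 59 67 F6 24.

4A 42 33 D9 59 67 F6 24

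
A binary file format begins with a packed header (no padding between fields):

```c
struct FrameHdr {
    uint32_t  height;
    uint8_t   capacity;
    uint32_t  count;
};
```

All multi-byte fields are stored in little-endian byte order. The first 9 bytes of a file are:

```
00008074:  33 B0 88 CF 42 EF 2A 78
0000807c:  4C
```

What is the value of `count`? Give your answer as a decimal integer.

`count` follows `height` (4 B), `capacity` (1 B), so it starts at offset 4 + 1 = 5 and occupies 4 bytes.
Bytes at offsets 5..8: EF 2A 78 4C.
In little-endian order the low byte comes first in memory.
Reassemble most-significant byte first: 4C 78 2A EF → 0x4C782AEF.
0x4C782AEF = 1282943727.

1282943727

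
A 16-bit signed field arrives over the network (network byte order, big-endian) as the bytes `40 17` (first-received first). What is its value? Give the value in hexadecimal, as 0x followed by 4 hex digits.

Big-endian stores the most-significant byte at the lowest address.
The bytes are already most-significant first: 0x4017.

0x4017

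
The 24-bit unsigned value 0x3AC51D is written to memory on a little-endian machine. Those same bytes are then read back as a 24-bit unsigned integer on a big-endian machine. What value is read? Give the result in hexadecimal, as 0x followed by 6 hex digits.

0x1DC53A

Stored little-endian, the bytes at ascending addresses are 1D C5 3A.
Read back as big-endian, the last byte is least significant, giving 0x1DC53A.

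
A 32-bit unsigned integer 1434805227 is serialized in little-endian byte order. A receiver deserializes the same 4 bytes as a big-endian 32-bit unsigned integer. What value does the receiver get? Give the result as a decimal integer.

3949167957

1434805227 in 32-bit hexadecimal is 0x558563EB.
Stored little-endian, the bytes at ascending addresses are EB 63 85 55.
Read back as big-endian, the last byte is least significant, giving 0xEB638555.
0xEB638555 = 3949167957.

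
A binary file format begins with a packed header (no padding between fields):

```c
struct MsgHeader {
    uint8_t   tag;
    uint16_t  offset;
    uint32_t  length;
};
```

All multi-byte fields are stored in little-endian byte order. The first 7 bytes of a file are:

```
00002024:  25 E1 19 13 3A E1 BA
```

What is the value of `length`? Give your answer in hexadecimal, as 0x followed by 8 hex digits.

`length` follows `tag` (1 B), `offset` (2 B), so it starts at offset 1 + 2 = 3 and occupies 4 bytes.
Bytes at offsets 3..6: 13 3A E1 BA.
In little-endian order the low byte comes first in memory.
Reassemble most-significant byte first: BA E1 3A 13 → 0xBAE13A13.

0xBAE13A13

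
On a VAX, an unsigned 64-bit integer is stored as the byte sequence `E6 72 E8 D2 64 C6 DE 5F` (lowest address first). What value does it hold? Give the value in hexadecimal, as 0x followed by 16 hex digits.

Little-endian stores the least-significant byte at the lowest address.
Reassemble most-significant byte first: 5F DE C6 64 D2 E8 72 E6 → 0x5FDEC664D2E872E6.

0x5FDEC664D2E872E6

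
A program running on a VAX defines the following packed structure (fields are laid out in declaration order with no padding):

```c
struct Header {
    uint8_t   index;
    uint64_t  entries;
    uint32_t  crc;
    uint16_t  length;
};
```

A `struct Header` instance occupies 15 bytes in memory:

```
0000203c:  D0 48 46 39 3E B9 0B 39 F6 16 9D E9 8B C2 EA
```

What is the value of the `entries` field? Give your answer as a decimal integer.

`entries` follows `index` (1 byte), so it starts at byte offset 1 and occupies 8 bytes.
Bytes at offsets 1..8: 48 46 39 3E B9 0B 39 F6.
Little-endian: lowest address holds the least-significant byte.
Reassemble most-significant byte first: F6 39 0B B9 3E 39 46 48 → 0xF6390BB93E394648.
0xF6390BB93E394648 = 17742225097243575880.

17742225097243575880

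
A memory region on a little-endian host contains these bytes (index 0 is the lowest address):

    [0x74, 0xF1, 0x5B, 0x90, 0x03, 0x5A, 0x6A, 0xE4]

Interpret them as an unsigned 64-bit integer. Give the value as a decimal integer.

16459066759532245364

In little-endian order the low byte comes first in memory.
Reassemble most-significant byte first: E4 6A 5A 03 90 5B F1 74 → 0xE46A5A03905BF174.
0xE46A5A03905BF174 = 16459066759532245364.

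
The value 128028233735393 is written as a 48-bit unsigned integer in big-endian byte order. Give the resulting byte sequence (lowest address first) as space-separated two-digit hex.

74 70 E5 64 9C E1

128028233735393 in hexadecimal, padded to 48 bits, is 0x7470E5649CE1.
Split into bytes (most-significant first): 74 70 E5 64 9C E1.
Big-endian stores the most-significant byte at the lowest address.
So the memory order matches the most-significant-first order: 74 70 E5 64 9C E1.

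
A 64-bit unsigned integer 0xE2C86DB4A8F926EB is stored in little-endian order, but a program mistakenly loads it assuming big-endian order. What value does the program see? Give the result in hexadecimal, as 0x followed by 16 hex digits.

Stored little-endian, the bytes at ascending addresses are EB 26 F9 A8 B4 6D C8 E2.
Read back as big-endian, the last byte is least significant, giving 0xEB26F9A8B46DC8E2.

0xEB26F9A8B46DC8E2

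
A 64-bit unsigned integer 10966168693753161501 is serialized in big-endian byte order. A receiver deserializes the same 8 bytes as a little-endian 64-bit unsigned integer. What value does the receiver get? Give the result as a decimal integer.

2136723150009282456

10966168693753161501 in 64-bit hexadecimal is 0x982FA853622AA71D.
Stored big-endian, the bytes at ascending addresses are 98 2F A8 53 62 2A A7 1D.
Read back as little-endian, the first byte is least significant, giving 0x1DA72A6253A82F98.
0x1DA72A6253A82F98 = 2136723150009282456.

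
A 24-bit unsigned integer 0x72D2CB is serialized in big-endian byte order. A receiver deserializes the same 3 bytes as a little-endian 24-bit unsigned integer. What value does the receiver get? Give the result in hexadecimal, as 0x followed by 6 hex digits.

Stored big-endian, the bytes at ascending addresses are 72 D2 CB.
Read back as little-endian, the first byte is least significant, giving 0xCBD272.

0xCBD272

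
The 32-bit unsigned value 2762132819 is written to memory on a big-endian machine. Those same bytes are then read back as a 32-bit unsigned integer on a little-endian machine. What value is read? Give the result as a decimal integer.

1405985444

2762132819 in 32-bit hexadecimal is 0xA4A2CD53.
Stored big-endian, the bytes at ascending addresses are A4 A2 CD 53.
Read back as little-endian, the first byte is least significant, giving 0x53CDA2A4.
0x53CDA2A4 = 1405985444.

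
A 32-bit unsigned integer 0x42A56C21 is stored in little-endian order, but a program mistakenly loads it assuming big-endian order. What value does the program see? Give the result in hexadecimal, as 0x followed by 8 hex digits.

Stored little-endian, the bytes at ascending addresses are 21 6C A5 42.
Read back as big-endian, the last byte is least significant, giving 0x216CA542.

0x216CA542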